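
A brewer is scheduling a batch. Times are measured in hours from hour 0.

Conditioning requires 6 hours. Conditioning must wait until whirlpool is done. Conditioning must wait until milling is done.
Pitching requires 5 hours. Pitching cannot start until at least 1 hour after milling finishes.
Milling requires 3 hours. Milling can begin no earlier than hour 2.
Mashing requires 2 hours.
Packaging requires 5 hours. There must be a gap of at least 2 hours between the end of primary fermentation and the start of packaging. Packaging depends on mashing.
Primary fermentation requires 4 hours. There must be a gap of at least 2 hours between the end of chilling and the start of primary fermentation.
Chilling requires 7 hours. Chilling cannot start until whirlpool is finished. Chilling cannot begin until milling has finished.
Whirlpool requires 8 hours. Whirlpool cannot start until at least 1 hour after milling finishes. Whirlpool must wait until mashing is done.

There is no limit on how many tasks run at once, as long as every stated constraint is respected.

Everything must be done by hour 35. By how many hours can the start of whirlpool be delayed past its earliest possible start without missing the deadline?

1

Mashing can start immediately at hour 0; it finishes at hour 2.
Milling waits on its own release at hour 2, so it starts at hour 2 and finishes at 2 + 3 = hour 5.
Whirlpool has to wait for milling (finishes hour 5, plus 1-hour gap → hour 6); mashing (finishes hour 2). The latest of these is hour 6, so whirlpool runs hour 6 to 6 + 8 = hour 14.

Working backward from the deadline:
Packaging has no dependents, so it just needs to finish by hour 35. Starting by 35 − 5 = hour 30 achieves that.
Primary fermentation feeds into packaging (must start by hour 30, minus 2-hour gap → hour 28); so primary fermentation must finish by hour 28 and therefore start by hour 24.
Since primary fermentation (must start by hour 24, minus 2-hour gap → hour 22) depends on it, chilling must finish by hour 22. Backing off its 7-hour duration gives a latest start of hour 15.
Nothing follows conditioning; the deadline of hour 35 is its only limit. It must start by 35 − 6 = hour 29.
For whirlpool: chilling (must start by hour 15); conditioning (must start by hour 29). The most restrictive is hour 15; with an 8-hour duration, whirlpool must start by hour 7.
So whirlpool can start as early as hour 6 and as late as hour 7, giving 7 − 6 = 1 hour of slack.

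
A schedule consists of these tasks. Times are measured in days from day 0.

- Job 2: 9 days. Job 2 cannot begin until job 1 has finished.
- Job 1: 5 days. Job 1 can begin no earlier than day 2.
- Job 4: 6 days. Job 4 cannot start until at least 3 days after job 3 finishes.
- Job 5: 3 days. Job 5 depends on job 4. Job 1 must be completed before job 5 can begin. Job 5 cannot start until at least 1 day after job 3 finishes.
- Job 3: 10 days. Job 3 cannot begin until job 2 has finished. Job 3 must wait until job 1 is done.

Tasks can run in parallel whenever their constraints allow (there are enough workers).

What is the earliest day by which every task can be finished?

38

After its own release at day 2, job 1 can start at day 2 and finishes at day 7.
After job 1 (finishes day 7), job 2 can start at day 7 and finishes at day 16.
Job 3 has to wait for job 2 (finishes day 16); job 1 (finishes day 7). The latest of these is day 16, so job 3 runs day 16 to 16 + 10 = day 26.
Job 4 waits on job 3 (finishes day 26, plus 3-day gap → day 29), so it starts at day 29 and finishes at 29 + 6 = day 35.
Job 5 cannot start until job 4 (finishes day 35); job 1 (finishes day 7); job 3 (finishes day 26, plus 1-day gap → day 27). The controlling bound is day 35, so job 5 finishes at 35 + 3 = day 38.
All tasks are finished once the last one completes. Finish times: Job 1 at 7, Job 2 at 16, Job 3 at 26, Job 4 at 35, Job 5 at 38. The latest is day 38.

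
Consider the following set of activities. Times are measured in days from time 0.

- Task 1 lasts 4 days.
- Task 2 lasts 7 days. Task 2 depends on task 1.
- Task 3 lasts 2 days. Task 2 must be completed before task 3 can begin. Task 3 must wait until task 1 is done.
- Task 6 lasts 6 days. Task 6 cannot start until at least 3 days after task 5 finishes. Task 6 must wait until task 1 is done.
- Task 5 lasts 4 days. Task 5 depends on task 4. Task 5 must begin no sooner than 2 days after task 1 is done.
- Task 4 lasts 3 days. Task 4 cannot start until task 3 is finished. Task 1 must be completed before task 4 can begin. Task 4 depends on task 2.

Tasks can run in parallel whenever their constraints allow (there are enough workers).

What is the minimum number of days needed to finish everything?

29

Task 1 has no prerequisites, so it starts at day 0 and finishes at day 4.
Task 2 cannot begin until task 1 (finishes day 4). It runs from day 4 to 4 + 7 = day 11.
Task 3 needs all of task 2 (finishes day 11); task 1 (finishes day 4). That puts its earliest start at day 11; it finishes at 11 + 2 = day 13.
Task 4 cannot start until task 3 (finishes day 13); task 1 (finishes day 4); task 2 (finishes day 11). The controlling bound is day 13, so task 4 finishes at 13 + 3 = day 16.
Task 5 has to wait for task 4 (finishes day 16); task 1 (finishes day 4, plus 2-day gap → day 6). The latest of these is day 16, so task 5 runs day 16 to 16 + 4 = day 20.
Task 6 needs all of task 5 (finishes day 20, plus 3-day gap → day 23); task 1 (finishes day 4). That puts its earliest start at day 23; it finishes at 23 + 6 = day 29.
All tasks are finished once the last one completes. Finish times: Task 1 at 4, Task 2 at 11, Task 3 at 13, Task 4 at 16, Task 5 at 20, Task 6 at 29. The latest is day 29.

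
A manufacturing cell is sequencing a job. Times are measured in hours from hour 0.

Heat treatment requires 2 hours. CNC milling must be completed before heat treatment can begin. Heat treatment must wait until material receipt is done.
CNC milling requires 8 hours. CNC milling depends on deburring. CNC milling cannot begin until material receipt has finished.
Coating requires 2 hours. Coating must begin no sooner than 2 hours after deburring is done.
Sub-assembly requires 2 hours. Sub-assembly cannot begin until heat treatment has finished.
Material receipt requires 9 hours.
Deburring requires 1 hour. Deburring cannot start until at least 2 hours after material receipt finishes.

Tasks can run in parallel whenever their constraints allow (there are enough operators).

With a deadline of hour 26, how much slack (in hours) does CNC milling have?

Material receipt has no prerequisites, so it starts at hour 0 and finishes at hour 9.
After material receipt (finishes hour 9, plus 2-hour gap → hour 11), deburring can start at hour 11 and finishes at hour 12.
For CNC milling: deburring (finishes hour 12); material receipt (finishes hour 9). Taking the maximum gives a start of hour 12, and it finishes at 12 + 8 = hour 20.

Working backward from the deadline:
Nothing follows sub-assembly; the deadline of hour 26 is its only limit. It must start by 26 − 2 = hour 24.
Heat treatment must finish before sub-assembly (must start by hour 24). With a 2-hour duration, heat treatment must start by 24 − 2 = hour 22.
Since heat treatment (must start by hour 22) depends on it, CNC milling must finish by hour 22. Backing off its 8-hour duration gives a latest start of hour 14.
So CNC milling can start as early as hour 12 and as late as hour 14, giving 14 − 12 = 2 hours of slack.

2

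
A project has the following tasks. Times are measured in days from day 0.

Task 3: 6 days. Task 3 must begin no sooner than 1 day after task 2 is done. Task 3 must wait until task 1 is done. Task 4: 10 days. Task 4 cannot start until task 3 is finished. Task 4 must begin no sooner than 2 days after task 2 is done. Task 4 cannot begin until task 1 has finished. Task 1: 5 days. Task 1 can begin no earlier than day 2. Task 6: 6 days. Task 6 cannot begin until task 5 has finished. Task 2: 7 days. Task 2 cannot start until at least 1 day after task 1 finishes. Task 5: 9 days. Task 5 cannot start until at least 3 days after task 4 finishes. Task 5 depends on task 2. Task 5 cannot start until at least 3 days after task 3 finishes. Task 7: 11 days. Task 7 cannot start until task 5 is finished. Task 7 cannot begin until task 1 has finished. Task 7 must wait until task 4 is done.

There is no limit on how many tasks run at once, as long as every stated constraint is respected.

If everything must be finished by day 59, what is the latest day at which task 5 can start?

To finish by day 59, task 6 (duration 6) must start no later than day 53.
Nothing follows task 7; the deadline of day 59 is its only limit. It must start by 59 − 11 = day 48.
Task 5 has several dependents: task 6 (must start by day 53); task 7 (must start by day 48). The earliest of those limits is day 48, so task 5 must start by 48 − 9 = day 39.

39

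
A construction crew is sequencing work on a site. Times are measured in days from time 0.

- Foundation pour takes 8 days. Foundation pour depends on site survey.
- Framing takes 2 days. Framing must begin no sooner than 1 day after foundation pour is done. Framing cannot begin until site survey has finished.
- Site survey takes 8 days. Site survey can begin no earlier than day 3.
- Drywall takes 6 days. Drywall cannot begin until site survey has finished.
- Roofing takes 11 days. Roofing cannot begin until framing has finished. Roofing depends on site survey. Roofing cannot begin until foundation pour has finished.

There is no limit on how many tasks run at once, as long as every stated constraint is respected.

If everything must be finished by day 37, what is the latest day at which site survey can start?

7

Nothing follows roofing; the deadline of day 37 is its only limit. It must start by 37 − 11 = day 26.
Framing must finish before roofing (must start by day 26). With a 2-day duration, framing must start by 26 − 2 = day 24.
Foundation pour feeds framing (must start by day 24, minus 1-day gap → day 23); roofing (must start by day 26). Taking the minimum, foundation pour must finish by day 23 and start by 23 − 8 = day 15.
Drywall has no dependents, so it just needs to finish by day 37. Starting by 37 − 6 = day 31 achieves that.
Site survey feeds foundation pour (must start by day 15); framing (must start by day 24); roofing (must start by day 26); drywall (must start by day 31). Taking the minimum, site survey must finish by day 15 and start by 15 − 8 = day 7.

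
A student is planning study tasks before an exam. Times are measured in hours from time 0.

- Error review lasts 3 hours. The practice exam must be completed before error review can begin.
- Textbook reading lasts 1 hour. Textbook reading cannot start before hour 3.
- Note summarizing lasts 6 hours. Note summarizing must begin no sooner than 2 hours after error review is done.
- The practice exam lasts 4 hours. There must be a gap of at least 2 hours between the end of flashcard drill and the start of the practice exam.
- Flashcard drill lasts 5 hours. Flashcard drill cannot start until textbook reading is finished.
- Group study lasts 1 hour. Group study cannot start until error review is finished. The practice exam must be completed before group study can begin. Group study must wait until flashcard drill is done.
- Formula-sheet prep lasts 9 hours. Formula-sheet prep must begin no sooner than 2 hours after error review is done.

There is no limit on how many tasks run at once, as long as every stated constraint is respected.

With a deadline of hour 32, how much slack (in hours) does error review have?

3

Textbook reading waits on its own release at hour 3, so it starts at hour 3 and finishes at 3 + 1 = hour 4.
After textbook reading (finishes hour 4), flashcard drill can start at hour 4 and finishes at hour 9.
The practice exam waits on flashcard drill (finishes hour 9, plus 2-hour gap → hour 11), so it starts at hour 11 and finishes at 11 + 4 = hour 15.
Error review waits on the practice exam (finishes hour 15), so it starts at hour 15 and finishes at 15 + 3 = hour 18.

Working backward from the deadline:
Group study has no dependents, so it just needs to finish by hour 32. Starting by 32 − 1 = hour 31 achieves that.
Note summarizing must finish by hour 32; it takes 6 hours, so it must start by 32 − 6 = hour 26.
Nothing follows formula-sheet prep; the deadline of hour 32 is its only limit. It must start by 32 − 9 = hour 23.
For error review: group study (must start by hour 31); note summarizing (must start by hour 26, minus 2-hour gap → hour 24); formula-sheet prep (must start by hour 23, minus 2-hour gap → hour 21). The most restrictive is hour 21; with a 3-hour duration, error review must start by hour 18.
So error review can start as early as hour 15 and as late as hour 18, giving 18 − 15 = 3 hours of slack.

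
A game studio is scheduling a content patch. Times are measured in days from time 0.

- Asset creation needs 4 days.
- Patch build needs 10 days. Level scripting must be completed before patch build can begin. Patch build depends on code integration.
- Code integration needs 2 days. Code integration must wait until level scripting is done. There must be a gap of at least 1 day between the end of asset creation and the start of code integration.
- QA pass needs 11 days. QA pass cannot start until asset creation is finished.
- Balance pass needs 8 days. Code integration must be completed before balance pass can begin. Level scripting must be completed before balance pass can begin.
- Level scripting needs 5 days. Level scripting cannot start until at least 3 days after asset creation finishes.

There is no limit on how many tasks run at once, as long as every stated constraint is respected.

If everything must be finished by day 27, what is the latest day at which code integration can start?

15

Nothing follows balance pass; the deadline of day 27 is its only limit. It must start by 27 − 8 = day 19.
To finish by day 27, patch build (duration 10) must start no later than day 17.
For code integration: balance pass (must start by day 19); patch build (must start by day 17). The most restrictive is day 17; with a 2-day duration, code integration must start by day 15.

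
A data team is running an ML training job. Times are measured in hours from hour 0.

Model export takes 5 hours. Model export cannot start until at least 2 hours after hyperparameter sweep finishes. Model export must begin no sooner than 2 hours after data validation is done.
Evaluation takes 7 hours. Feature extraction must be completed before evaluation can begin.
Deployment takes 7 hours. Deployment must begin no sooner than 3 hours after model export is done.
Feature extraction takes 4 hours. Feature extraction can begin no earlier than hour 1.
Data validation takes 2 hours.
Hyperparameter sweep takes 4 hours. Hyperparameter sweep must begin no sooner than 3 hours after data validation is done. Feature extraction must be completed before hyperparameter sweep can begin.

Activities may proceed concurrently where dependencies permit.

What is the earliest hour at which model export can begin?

11

Feature extraction waits on its own release at hour 1, so it starts at hour 1 and finishes at 1 + 4 = hour 5.
Data validation can start immediately at hour 0; it finishes at hour 2.
For hyperparameter sweep: data validation (finishes hour 2, plus 3-hour gap → hour 5); feature extraction (finishes hour 5). Taking the maximum gives a start of hour 5, and it finishes at 5 + 4 = hour 9.
Model export waits on hyperparameter sweep (finishes hour 9, plus 2-hour gap → hour 11); data validation (finishes hour 2, plus 2-hour gap → hour 4). The latest of these is hour 11, which is the earliest model export can start.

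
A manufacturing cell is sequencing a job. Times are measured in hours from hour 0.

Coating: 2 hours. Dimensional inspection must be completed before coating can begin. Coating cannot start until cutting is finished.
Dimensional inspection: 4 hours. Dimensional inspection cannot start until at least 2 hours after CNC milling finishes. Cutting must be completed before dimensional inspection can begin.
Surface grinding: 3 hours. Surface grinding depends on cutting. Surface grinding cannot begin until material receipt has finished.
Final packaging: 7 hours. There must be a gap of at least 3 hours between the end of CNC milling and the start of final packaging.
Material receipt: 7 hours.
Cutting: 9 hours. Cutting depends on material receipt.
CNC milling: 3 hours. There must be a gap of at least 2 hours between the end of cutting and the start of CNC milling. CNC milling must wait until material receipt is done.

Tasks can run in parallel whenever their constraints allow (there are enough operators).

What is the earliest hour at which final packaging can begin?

24

Material receipt has no prerequisites, so it starts at hour 0 and finishes at hour 7.
Cutting cannot begin until material receipt (finishes hour 7). It runs from hour 7 to 7 + 9 = hour 16.
For CNC milling: cutting (finishes hour 16, plus 2-hour gap → hour 18); material receipt (finishes hour 7). Taking the maximum gives a start of hour 18, and it finishes at 18 + 3 = hour 21.
Final packaging waits on CNC milling (finishes hour 21, plus 3-hour gap → hour 24), so the earliest it can start is hour 24.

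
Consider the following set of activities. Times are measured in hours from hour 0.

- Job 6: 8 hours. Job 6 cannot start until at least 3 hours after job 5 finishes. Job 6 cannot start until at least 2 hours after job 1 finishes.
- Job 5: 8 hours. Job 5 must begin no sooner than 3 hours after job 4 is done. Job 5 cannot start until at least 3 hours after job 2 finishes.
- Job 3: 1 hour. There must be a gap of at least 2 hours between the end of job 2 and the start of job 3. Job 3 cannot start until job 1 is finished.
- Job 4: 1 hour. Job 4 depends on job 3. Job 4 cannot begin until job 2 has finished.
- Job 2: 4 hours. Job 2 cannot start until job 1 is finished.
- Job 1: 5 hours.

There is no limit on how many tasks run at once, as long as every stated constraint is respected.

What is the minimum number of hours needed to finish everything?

Nothing blocks job 1, so it runs from hour 0 to hour 5.
Job 2 waits on job 1 (finishes hour 5), so it starts at hour 5 and finishes at 5 + 4 = hour 9.
Job 3 has to wait for job 2 (finishes hour 9, plus 2-hour gap → hour 11); job 1 (finishes hour 5). The latest of these is hour 11, so job 3 runs hour 11 to 11 + 1 = hour 12.
Job 4 needs all of job 3 (finishes hour 12); job 2 (finishes hour 9). That puts its earliest start at hour 12; it finishes at 12 + 1 = hour 13.
Job 5 cannot start until job 4 (finishes hour 13, plus 3-hour gap → hour 16); job 2 (finishes hour 9, plus 3-hour gap → hour 12). The controlling bound is hour 16, so job 5 finishes at 16 + 8 = hour 24.
Job 6 has to wait for job 5 (finishes hour 24, plus 3-hour gap → hour 27); job 1 (finishes hour 5, plus 2-hour gap → hour 7). The latest of these is hour 27, so job 6 runs hour 27 to 27 + 8 = hour 35.
All tasks are finished once the last one completes. Finish times: Job 1 at 5, Job 2 at 9, Job 3 at 12, Job 4 at 13, Job 5 at 24, Job 6 at 35. The latest is hour 35.

35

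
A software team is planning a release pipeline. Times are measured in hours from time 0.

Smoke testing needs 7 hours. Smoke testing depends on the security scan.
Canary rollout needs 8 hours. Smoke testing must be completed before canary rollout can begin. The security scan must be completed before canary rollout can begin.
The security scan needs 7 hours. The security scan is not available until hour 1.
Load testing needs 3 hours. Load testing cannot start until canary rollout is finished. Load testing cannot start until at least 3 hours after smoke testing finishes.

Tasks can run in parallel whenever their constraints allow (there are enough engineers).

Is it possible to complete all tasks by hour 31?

After its own release at hour 1, the security scan can start at hour 1 and finishes at hour 8.
Smoke testing waits on the security scan (finishes hour 8), so it starts at hour 8 and finishes at 8 + 7 = hour 15.
For canary rollout: smoke testing (finishes hour 15); the security scan (finishes hour 8). Taking the maximum gives a start of hour 15, and it finishes at 15 + 8 = hour 23.
Load testing cannot start until canary rollout (finishes hour 23); smoke testing (finishes hour 15, plus 3-hour gap → hour 18). The controlling bound is hour 23, so load testing finishes at 23 + 3 = hour 26.
Every task is finished by hour 26, which is no later than the deadline of 31, so the schedule is feasible.

Yes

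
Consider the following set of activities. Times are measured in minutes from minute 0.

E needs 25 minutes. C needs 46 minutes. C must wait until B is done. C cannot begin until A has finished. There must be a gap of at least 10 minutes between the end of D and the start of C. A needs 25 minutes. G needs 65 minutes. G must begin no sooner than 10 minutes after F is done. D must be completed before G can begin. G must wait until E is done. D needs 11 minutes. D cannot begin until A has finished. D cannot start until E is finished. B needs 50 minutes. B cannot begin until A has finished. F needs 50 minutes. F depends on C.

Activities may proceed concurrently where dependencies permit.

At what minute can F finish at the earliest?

E has no prerequisites, so it starts at minute 0 and finishes at minute 25.
A can start immediately at minute 0; it finishes at minute 25.
For D: A (finishes minute 25); E (finishes minute 25). Taking the maximum gives a start of minute 25, and it finishes at 25 + 11 = minute 36.
After A (finishes minute 25), B can start at minute 25 and finishes at minute 75.
C cannot start until B (finishes minute 75); A (finishes minute 25); D (finishes minute 36, plus 10-minute gap → minute 46). The controlling bound is minute 75, so C finishes at 75 + 46 = minute 121.
F cannot begin until C (finishes minute 121). It runs from minute 121 to 121 + 50 = minute 171.

171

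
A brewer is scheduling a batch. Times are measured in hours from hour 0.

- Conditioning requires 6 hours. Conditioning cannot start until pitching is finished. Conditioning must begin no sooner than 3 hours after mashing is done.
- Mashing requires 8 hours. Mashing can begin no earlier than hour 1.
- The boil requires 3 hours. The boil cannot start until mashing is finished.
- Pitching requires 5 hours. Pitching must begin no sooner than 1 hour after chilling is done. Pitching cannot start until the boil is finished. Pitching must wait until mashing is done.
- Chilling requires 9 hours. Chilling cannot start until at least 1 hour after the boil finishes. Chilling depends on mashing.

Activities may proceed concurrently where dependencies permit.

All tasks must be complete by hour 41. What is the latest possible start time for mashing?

8

To finish by hour 41, conditioning (duration 6) must start no later than hour 35.
Since conditioning (must start by hour 35) depends on it, pitching must finish by hour 35. Backing off its 5-hour duration gives a latest start of hour 30.
Chilling feeds into pitching (must start by hour 30, minus 1-hour gap → hour 29); so chilling must finish by hour 29 and therefore start by hour 20.
For the boil: chilling (must start by hour 20, minus 1-hour gap → hour 19); pitching (must start by hour 30). The most restrictive is hour 19; with a 3-hour duration, the boil must start by hour 16.
Mashing has several dependents: the boil (must start by hour 16); chilling (must start by hour 20); pitching (must start by hour 30); conditioning (must start by hour 35, minus 3-hour gap → hour 32). The earliest of those limits is hour 16, so mashing must start by 16 − 8 = hour 8.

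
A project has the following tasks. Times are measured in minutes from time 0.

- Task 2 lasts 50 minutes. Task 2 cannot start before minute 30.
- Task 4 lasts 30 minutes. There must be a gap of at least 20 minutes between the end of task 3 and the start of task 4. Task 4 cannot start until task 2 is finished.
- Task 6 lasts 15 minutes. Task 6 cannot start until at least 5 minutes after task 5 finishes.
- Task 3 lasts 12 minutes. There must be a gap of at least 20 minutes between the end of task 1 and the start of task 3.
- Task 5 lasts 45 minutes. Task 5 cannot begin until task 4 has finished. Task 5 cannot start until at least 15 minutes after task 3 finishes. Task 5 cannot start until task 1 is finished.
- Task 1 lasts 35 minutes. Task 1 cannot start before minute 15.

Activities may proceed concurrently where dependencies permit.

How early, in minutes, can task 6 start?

Task 2 waits on its own release at minute 30, so it starts at minute 30 and finishes at 30 + 50 = minute 80.
Task 1 cannot begin until its own release at minute 15. It runs from minute 15 to 15 + 35 = minute 50.
Task 3 waits on task 1 (finishes minute 50, plus 20-minute gap → minute 70), so it starts at minute 70 and finishes at 70 + 12 = minute 82.
Task 4 cannot start until task 3 (finishes minute 82, plus 20-minute gap → minute 102); task 2 (finishes minute 80). The controlling bound is minute 102, so task 4 finishes at 102 + 30 = minute 132.
Task 5 has to wait for task 4 (finishes minute 132); task 3 (finishes minute 82, plus 15-minute gap → minute 97); task 1 (finishes minute 50). The latest of these is minute 132, so task 5 runs minute 132 to 132 + 45 = minute 177.
Task 6 waits on task 5 (finishes minute 177, plus 5-minute gap → minute 182), so the earliest it can start is minute 182.

182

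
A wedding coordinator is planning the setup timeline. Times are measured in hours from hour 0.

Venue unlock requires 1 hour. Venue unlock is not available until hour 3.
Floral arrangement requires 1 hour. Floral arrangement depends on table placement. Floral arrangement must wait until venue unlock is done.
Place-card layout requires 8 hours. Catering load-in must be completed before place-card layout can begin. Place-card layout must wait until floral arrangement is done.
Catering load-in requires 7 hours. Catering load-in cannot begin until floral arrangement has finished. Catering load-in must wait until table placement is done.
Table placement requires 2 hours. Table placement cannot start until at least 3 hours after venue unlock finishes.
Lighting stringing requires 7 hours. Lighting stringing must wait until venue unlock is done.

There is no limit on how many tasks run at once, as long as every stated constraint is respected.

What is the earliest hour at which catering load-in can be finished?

17

Venue unlock cannot begin until its own release at hour 3. It runs from hour 3 to 3 + 1 = hour 4.
Table placement waits on venue unlock (finishes hour 4, plus 3-hour gap → hour 7), so it starts at hour 7 and finishes at 7 + 2 = hour 9.
For floral arrangement: table placement (finishes hour 9); venue unlock (finishes hour 4). Taking the maximum gives a start of hour 9, and it finishes at 9 + 1 = hour 10.
Catering load-in needs all of floral arrangement (finishes hour 10); table placement (finishes hour 9). That puts its earliest start at hour 10; it finishes at 10 + 7 = hour 17.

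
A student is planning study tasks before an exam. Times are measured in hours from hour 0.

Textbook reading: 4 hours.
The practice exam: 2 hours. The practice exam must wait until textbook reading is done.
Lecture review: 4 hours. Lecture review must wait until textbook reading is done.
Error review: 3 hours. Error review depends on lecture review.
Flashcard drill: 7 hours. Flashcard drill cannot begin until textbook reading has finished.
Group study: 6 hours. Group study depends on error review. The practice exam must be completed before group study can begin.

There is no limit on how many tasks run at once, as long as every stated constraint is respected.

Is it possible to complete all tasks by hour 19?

Yes

Textbook reading can start immediately at hour 0; it finishes at hour 4.
After textbook reading (finishes hour 4), the practice exam can start at hour 4 and finishes at hour 6.
Flashcard drill cannot begin until textbook reading (finishes hour 4). It runs from hour 4 to 4 + 7 = hour 11.
After textbook reading (finishes hour 4), lecture review can start at hour 4 and finishes at hour 8.
Error review waits on lecture review (finishes hour 8), so it starts at hour 8 and finishes at 8 + 3 = hour 11.
Group study has to wait for error review (finishes hour 11); the practice exam (finishes hour 6). The latest of these is hour 11, so group study runs hour 11 to 11 + 6 = hour 17.
Every task is finished by hour 17, which is no later than the deadline of 19, so the schedule is feasible.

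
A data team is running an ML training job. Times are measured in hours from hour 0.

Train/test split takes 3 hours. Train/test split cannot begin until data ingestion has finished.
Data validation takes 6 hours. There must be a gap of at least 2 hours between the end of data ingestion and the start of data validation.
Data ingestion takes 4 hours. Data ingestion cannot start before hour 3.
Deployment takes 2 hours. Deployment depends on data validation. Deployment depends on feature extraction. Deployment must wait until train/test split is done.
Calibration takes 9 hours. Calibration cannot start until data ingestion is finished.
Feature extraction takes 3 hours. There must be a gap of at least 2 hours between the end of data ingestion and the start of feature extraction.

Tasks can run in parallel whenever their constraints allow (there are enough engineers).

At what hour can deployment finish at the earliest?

17

After its own release at hour 3, data ingestion can start at hour 3 and finishes at hour 7.
Train/test split waits on data ingestion (finishes hour 7), so it starts at hour 7 and finishes at 7 + 3 = hour 10.
After data ingestion (finishes hour 7, plus 2-hour gap → hour 9), feature extraction can start at hour 9 and finishes at hour 12.
After data ingestion (finishes hour 7, plus 2-hour gap → hour 9), data validation can start at hour 9 and finishes at hour 15.
Deployment cannot start until data validation (finishes hour 15); feature extraction (finishes hour 12); train/test split (finishes hour 10). The controlling bound is hour 15, so deployment finishes at 15 + 2 = hour 17.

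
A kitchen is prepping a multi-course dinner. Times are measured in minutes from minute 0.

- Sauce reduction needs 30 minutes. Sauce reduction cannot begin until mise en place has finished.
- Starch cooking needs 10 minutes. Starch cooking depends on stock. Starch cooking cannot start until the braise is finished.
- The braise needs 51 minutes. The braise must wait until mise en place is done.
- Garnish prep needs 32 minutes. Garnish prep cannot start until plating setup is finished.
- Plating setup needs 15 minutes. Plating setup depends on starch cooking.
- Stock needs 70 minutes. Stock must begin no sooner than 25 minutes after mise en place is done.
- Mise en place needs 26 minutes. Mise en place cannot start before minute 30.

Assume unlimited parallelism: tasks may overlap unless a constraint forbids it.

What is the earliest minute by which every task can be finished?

Mise en place waits on its own release at minute 30, so it starts at minute 30 and finishes at 30 + 26 = minute 56.
Sauce reduction waits on mise en place (finishes minute 56), so it starts at minute 56 and finishes at 56 + 30 = minute 86.
The braise waits on mise en place (finishes minute 56), so it starts at minute 56 and finishes at 56 + 51 = minute 107.
Stock cannot begin until mise en place (finishes minute 56, plus 25-minute gap → minute 81). It runs from minute 81 to 81 + 70 = minute 151.
Starch cooking cannot start until stock (finishes minute 151); the braise (finishes minute 107). The controlling bound is minute 151, so starch cooking finishes at 151 + 10 = minute 161.
Plating setup waits on starch cooking (finishes minute 161), so it starts at minute 161 and finishes at 161 + 15 = minute 176.
Garnish prep cannot begin until plating setup (finishes minute 176). It runs from minute 176 to 176 + 32 = minute 208.
All tasks are finished once the last one completes. Finish times: Mise en place at 56, Stock at 151, The braise at 107, Sauce reduction at 86, Starch cooking at 161, Plating setup at 176, Garnish prep at 208. The latest is minute 208.

208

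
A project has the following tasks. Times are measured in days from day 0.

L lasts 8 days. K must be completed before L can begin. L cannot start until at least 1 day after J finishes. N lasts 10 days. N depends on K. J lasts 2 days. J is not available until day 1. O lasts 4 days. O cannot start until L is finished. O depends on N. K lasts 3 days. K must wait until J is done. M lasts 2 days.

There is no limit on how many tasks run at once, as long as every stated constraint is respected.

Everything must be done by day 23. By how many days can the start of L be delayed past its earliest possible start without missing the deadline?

J waits on its own release at day 1, so it starts at day 1 and finishes at 1 + 2 = day 3.
K cannot begin until J (finishes day 3). It runs from day 3 to 3 + 3 = day 6.
L has to wait for K (finishes day 6); J (finishes day 3, plus 1-day gap → day 4). The latest of these is day 6, so L runs day 6 to 6 + 8 = day 14.

Working backward from the deadline:
O has no dependents, so it just needs to finish by day 23. Starting by 23 − 4 = day 19 achieves that.
L must finish before O (must start by day 19). With an 8-day duration, L must start by 19 − 8 = day 11.
So L can start as early as day 6 and as late as day 11, giving 11 − 6 = 5 days of slack.

5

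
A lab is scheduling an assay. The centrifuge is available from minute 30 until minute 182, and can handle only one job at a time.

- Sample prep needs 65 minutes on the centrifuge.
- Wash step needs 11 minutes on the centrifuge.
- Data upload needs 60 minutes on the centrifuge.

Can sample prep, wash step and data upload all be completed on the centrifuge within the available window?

The centrifuge window is 182 − 30 = 152 minutes.
Running back to back, the jobs need 65 + 11 + 60 = 136 minutes on the centrifuge.
Since 136 ≤ 152, they fit within the window.

Yes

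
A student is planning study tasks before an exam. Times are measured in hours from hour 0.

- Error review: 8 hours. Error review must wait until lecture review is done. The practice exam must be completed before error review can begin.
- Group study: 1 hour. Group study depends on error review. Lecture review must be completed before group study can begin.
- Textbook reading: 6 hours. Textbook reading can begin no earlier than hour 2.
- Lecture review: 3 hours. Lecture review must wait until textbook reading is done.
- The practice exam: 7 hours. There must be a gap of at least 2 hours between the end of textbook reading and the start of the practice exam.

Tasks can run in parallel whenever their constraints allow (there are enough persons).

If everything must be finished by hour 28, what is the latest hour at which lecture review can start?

16

Group study has no dependents, so it just needs to finish by hour 28. Starting by 28 − 1 = hour 27 achieves that.
Error review must finish before group study (must start by hour 27). With an 8-hour duration, error review must start by 27 − 8 = hour 19.
For lecture review: error review (must start by hour 19); group study (must start by hour 27). The most restrictive is hour 19; with a 3-hour duration, lecture review must start by hour 16.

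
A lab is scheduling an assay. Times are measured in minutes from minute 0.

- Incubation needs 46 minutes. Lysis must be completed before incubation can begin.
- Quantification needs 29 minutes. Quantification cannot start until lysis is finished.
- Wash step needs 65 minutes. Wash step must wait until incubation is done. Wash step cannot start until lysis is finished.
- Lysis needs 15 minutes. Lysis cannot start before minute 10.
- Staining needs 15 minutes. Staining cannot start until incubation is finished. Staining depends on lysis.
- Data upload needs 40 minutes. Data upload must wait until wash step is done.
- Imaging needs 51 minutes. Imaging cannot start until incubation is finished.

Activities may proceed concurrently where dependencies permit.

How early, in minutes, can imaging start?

71

Lysis cannot begin until its own release at minute 10. It runs from minute 10 to 10 + 15 = minute 25.
Incubation waits on lysis (finishes minute 25), so it starts at minute 25 and finishes at 25 + 46 = minute 71.
Imaging waits on incubation (finishes minute 71), so the earliest it can start is minute 71.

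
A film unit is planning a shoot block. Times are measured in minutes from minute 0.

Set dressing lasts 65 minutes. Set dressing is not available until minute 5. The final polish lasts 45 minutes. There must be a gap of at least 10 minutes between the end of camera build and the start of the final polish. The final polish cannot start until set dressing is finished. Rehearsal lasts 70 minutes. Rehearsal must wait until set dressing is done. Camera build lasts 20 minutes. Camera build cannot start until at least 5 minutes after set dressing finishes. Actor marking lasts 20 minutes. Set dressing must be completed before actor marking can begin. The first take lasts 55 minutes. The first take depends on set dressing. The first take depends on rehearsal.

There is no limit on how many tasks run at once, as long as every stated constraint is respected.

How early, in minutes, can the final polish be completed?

After its own release at minute 5, set dressing can start at minute 5 and finishes at minute 70.
After set dressing (finishes minute 70, plus 5-minute gap → minute 75), camera build can start at minute 75 and finishes at minute 95.
The final polish has to wait for camera build (finishes minute 95, plus 10-minute gap → minute 105); set dressing (finishes minute 70). The latest of these is minute 105, so the final polish runs minute 105 to 105 + 45 = minute 150.

150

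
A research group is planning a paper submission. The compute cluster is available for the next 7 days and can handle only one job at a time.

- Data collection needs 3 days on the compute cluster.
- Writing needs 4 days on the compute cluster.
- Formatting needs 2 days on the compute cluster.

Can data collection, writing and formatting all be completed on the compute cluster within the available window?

Running back to back, the jobs need 3 + 4 + 2 = 9 days on the compute cluster.
Since 9 > 7, they cannot all fit.

No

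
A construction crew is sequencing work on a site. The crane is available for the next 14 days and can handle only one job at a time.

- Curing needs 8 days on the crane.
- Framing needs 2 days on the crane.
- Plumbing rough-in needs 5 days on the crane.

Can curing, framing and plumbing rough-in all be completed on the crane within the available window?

No

Running back to back, the jobs need 8 + 2 + 5 = 15 days on the crane.
Since 15 > 14, they cannot all fit.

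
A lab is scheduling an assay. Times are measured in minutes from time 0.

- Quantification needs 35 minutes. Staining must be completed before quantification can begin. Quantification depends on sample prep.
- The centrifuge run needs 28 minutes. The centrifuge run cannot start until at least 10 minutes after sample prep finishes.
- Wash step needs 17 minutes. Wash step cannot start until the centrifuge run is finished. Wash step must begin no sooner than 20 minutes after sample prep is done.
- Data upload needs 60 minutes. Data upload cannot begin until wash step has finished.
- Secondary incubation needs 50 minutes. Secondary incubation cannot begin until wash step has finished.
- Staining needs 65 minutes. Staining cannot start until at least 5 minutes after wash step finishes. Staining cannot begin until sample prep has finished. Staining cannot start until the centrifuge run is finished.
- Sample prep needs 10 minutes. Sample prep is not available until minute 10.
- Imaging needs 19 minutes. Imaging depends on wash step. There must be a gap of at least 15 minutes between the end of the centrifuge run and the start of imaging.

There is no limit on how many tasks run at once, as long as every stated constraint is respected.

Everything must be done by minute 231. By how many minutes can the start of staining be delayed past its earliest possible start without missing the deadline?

51

Sample prep cannot begin until its own release at minute 10. It runs from minute 10 to 10 + 10 = minute 20.
The centrifuge run cannot begin until sample prep (finishes minute 20, plus 10-minute gap → minute 30). It runs from minute 30 to 30 + 28 = minute 58.
Wash step cannot start until the centrifuge run (finishes minute 58); sample prep (finishes minute 20, plus 20-minute gap → minute 40). The controlling bound is minute 58, so wash step finishes at 58 + 17 = minute 75.
Staining has to wait for wash step (finishes minute 75, plus 5-minute gap → minute 80); sample prep (finishes minute 20); the centrifuge run (finishes minute 58). The latest of these is minute 80, so staining runs minute 80 to 80 + 65 = minute 145.

Working backward from the deadline:
Quantification has no dependents, so it just needs to finish by minute 231. Starting by 231 − 35 = minute 196 achieves that.
Staining has to be done before quantification (must start by minute 196). That means finishing by minute 196, i.e. starting by 196 − 65 = minute 131.
So staining can start as early as minute 80 and as late as minute 131, giving 131 − 80 = 51 minutes of slack.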